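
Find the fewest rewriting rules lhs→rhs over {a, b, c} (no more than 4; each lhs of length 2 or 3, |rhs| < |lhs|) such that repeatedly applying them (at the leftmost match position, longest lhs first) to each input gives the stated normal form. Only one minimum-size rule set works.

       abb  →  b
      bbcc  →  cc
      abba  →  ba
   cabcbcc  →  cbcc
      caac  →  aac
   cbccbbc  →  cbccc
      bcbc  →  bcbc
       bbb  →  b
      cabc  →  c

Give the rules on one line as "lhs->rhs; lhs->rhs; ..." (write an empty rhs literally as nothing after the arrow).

  | abb => b
  | bbcc => cc
  | abba => ba
  | cabcbcc => abcbcc => cbcc

ab->; bb->; ca->a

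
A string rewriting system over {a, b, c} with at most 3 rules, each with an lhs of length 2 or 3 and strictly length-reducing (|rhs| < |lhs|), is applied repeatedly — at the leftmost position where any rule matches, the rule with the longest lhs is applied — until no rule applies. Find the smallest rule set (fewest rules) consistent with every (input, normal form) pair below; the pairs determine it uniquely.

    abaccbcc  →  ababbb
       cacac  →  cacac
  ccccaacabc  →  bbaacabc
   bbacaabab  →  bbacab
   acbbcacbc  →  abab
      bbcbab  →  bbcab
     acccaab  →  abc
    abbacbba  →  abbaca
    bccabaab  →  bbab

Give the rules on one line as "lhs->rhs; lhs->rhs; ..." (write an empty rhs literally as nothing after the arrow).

  | abaccbcc => ababbcc => ababbb
  | cacac
  | ccccaacabc => bccaacabc => bbaacabc
  | bbacaabab => bbacab

aab->; cb->c; cc->b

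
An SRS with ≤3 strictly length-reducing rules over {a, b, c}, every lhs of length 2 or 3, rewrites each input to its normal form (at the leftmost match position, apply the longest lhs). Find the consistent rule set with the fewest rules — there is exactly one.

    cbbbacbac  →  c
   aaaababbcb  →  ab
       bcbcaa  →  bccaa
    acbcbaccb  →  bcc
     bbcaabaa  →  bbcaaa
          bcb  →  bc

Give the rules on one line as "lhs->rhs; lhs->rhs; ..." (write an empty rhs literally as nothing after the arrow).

aab->a; ac->; cb->c

  | cbbbacbac => cbbacbac => cbacbac => cacbac => cbac => cac => c
  | aaaababbcb => aaaabbcb => aaabcb => aacb => ab
  | bcbcaa => bccaa
  | acbcbaccb => bcbaccb => bcaccb => bccb => bcc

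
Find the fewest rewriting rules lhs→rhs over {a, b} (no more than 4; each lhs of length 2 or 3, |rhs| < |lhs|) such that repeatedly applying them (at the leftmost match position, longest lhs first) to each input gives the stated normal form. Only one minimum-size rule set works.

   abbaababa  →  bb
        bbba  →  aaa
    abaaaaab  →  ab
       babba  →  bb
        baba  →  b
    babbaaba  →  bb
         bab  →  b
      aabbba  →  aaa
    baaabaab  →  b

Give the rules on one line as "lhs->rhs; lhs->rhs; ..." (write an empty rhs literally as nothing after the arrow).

abb->bb; ba->b; bab->b; bbb->aa

  | abbaababa => bbaababa => bbababa => bbaba => bba => bb
  | bbba => aaa
  | abaaaaab => abaaaab => abaaab => abaab => abab => ab
  | babba => bba => bb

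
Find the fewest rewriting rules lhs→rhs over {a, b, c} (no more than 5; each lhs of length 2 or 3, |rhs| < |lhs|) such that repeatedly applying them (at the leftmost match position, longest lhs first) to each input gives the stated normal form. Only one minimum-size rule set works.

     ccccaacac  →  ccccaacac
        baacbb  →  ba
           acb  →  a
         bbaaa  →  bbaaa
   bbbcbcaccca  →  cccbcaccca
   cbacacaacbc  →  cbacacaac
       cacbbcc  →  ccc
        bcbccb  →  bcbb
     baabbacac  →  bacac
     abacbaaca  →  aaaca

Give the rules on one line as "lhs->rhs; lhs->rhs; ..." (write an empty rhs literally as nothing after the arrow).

  | ccccaacac
  | baacbb => baab => ba
  | acb => a
  | bbaaa

ab->; acb->a; bbb->cc; bcc->b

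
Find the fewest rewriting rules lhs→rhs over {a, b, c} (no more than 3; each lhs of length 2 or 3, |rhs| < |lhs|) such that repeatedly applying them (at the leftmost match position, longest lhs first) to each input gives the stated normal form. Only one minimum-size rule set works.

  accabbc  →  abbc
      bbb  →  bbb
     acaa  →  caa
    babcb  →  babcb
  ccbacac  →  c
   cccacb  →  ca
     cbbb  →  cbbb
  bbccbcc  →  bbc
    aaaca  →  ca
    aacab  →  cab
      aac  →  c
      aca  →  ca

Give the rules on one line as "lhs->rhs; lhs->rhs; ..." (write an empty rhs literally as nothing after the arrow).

ac->c; cc->; ccb->ca

  | accabbc => ccabbc => abbc
  | bbb
  | acaa => caa
  | babcb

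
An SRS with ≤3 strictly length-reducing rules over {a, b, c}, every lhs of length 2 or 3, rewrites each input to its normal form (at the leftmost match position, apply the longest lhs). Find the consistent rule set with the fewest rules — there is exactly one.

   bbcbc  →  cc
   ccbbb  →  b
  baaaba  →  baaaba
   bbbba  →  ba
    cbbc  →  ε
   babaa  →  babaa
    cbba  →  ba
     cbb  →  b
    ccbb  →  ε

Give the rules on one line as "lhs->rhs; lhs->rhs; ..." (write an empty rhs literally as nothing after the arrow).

bb->c; bc->; cb->

  | bbcbc => ccbc => cc
  | ccbbb => cbb => b
  | baaaba
  | bbbba => cbba => ba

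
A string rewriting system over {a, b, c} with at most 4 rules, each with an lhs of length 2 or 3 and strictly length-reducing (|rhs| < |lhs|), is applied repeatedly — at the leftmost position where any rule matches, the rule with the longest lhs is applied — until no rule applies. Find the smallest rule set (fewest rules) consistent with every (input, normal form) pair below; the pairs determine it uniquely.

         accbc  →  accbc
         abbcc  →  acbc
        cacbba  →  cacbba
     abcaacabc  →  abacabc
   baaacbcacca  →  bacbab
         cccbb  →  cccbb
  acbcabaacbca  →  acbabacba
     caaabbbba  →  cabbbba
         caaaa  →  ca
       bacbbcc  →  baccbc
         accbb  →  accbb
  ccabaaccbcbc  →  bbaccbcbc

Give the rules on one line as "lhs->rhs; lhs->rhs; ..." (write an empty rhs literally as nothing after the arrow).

  | accbc
  | abbcc => acbc
  | cacbba
  | abcaacabc => abaacabc => abacabc

aa->a; bbc->cb; bca->ba; cca->b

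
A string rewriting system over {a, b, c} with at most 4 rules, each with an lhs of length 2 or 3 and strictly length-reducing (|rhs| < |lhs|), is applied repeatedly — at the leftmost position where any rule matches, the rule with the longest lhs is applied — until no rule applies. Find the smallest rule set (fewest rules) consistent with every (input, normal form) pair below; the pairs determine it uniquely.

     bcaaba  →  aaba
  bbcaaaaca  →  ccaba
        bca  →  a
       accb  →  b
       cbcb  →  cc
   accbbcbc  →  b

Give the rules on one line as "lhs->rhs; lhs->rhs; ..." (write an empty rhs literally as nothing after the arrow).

ac->b; baa->cc; bc->; cb->c

  | bcaaba => aaba
  | bbcaaaaca => baaaaca => ccaaca => ccaba
  | bca => a
  | accb => bcb => b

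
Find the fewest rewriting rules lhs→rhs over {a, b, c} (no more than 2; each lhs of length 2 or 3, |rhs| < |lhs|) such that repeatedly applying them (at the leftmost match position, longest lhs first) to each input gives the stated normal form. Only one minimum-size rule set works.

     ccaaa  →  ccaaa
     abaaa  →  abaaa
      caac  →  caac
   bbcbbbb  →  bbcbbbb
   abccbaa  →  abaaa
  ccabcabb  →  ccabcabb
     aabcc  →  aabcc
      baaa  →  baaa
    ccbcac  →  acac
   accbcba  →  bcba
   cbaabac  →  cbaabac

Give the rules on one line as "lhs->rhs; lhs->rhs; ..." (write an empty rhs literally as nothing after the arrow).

  | ccaaa
  | abaaa
  | caac
  | bbcbbbb

acc->; ccb->a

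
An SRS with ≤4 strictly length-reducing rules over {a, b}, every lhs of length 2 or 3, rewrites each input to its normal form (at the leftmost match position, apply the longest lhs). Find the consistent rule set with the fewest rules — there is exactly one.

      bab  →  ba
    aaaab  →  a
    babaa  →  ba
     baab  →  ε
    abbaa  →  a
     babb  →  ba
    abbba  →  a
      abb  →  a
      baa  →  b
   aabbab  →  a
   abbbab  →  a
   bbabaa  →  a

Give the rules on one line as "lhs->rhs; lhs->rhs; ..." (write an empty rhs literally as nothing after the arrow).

  | bab => ba
  | aaaab => aaab => aab => ab => a
  | babaa => baaa => ba
  | baab => bb => ε

aa->a; ab->a; baa->b; bb->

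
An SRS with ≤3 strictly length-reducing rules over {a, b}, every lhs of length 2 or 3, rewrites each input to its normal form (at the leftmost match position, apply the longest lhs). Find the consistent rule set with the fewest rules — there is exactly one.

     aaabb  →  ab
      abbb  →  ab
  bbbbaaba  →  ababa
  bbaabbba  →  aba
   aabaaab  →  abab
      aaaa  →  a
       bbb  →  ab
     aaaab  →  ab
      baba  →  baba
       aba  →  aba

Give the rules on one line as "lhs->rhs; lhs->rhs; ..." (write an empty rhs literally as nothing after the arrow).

aa->a; abb->ab; bb->a

  | aaabb => aabb => abb => ab
  | abbb => abb => ab
  | bbbbaaba => abbaaba => abaaba => ababa
  | bbaabbba => aaabbba => aabbba => abbba => abba => aba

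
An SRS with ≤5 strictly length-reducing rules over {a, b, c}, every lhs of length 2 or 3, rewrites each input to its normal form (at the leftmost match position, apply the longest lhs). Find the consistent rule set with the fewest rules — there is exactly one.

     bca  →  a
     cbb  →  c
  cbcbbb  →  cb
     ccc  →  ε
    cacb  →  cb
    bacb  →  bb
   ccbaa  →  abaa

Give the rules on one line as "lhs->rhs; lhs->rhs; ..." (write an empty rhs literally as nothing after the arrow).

  | bca => a
  | cbb => c
  | cbcbbb => cbbb => cb
  | ccc => ac => ε

ac->; bc->; cbb->c; cc->a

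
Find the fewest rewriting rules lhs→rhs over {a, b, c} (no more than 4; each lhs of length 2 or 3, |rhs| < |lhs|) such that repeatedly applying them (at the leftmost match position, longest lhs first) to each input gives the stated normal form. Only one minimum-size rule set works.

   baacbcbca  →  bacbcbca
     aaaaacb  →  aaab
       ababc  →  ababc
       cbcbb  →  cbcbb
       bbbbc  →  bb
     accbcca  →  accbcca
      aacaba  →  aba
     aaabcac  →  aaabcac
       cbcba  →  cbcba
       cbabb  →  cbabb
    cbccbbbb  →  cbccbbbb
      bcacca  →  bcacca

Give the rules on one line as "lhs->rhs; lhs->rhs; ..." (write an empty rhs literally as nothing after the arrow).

  | baacbcbca => bacbcbca
  | aaaaacb => aaab
  | ababc
  | cbcbb

aac->; baa->ba; bbc->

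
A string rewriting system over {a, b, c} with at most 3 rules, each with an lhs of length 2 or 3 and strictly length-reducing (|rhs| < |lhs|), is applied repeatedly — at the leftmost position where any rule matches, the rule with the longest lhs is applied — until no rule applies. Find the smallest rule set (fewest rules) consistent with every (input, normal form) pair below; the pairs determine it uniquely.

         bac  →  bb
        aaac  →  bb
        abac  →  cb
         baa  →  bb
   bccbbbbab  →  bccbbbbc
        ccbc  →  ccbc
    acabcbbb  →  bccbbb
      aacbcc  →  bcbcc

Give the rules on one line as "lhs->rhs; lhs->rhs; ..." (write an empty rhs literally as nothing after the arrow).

aa->b; ab->c; ac->b

  | bac => bb
  | aaac => bac => bb
  | abac => cac => cb
  | baa => bb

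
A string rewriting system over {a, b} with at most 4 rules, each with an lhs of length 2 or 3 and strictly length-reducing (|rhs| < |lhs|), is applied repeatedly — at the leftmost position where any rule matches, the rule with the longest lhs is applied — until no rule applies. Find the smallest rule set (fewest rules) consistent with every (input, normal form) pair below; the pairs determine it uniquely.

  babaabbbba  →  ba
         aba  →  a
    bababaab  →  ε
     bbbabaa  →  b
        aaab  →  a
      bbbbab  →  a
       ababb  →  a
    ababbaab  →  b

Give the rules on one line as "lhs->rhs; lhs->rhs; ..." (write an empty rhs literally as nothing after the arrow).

  | babaabbbba => baabbbba => bbbbba => bbba => ba
  | aba => a
  | bababaab => babaab => baab => bb => ε
  | bbbabaa => babaa => baa => b

aa->; ab->a; aba->a; bb->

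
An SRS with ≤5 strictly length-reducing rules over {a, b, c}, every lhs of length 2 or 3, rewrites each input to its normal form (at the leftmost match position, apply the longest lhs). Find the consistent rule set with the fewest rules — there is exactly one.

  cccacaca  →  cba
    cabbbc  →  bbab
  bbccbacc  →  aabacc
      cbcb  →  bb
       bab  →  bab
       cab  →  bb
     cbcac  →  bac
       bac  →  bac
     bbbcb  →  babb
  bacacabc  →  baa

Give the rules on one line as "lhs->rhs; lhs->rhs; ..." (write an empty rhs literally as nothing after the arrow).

  | cccacaca => ccbcaca => ccaaca => cbaca => cba
  | cabbbc => bbbbc => bbab
  | bbccbacc => abcbacc => aabacc
  | cbcb => cab => bb

aca->a; bbc->ab; bc->a; ca->b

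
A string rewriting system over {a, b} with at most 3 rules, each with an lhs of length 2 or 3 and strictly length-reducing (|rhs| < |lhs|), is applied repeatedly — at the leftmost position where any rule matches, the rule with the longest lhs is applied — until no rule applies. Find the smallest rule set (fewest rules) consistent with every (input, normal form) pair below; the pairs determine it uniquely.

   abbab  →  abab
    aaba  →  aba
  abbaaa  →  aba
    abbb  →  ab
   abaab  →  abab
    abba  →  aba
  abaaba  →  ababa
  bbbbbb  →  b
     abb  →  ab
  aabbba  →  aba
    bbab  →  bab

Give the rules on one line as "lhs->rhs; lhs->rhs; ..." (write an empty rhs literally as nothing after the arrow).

  | abbab => abab
  | aaba => aba
  | abbaaa => abaaa => abaa => aba
  | abbb => abb => ab

aa->a; bb->b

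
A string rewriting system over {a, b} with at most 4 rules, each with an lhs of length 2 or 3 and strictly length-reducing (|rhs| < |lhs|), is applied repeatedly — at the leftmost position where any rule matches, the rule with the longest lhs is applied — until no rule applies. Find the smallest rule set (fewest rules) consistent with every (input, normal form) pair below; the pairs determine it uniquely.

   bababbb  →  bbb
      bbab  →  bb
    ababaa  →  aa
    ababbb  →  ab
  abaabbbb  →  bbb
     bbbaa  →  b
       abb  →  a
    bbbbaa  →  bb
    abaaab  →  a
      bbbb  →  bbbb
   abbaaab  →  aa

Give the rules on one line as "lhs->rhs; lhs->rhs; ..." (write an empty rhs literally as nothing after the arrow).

  | bababbb => babbb => bbb
  | bbab => bb
  | ababaa => abaa => aa
  | ababbb => abbb => ab

aab->; abb->a; ba->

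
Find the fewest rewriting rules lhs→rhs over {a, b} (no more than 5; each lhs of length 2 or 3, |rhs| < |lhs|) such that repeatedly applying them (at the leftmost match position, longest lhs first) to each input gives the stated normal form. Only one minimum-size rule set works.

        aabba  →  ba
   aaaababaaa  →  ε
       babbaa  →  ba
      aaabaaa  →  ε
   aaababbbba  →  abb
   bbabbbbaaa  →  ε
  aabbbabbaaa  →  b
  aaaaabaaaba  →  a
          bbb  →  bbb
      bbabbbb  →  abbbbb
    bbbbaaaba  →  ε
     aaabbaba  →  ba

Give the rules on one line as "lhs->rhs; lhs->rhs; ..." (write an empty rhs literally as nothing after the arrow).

aa->; aab->; aba->; bba->ab

  | aabba => ba
  | aaaababaaa => aababaaa => abaaa => aa => ε
  | babbaa => baaba => ba
  | aaabaaa => abaaa => aa => ε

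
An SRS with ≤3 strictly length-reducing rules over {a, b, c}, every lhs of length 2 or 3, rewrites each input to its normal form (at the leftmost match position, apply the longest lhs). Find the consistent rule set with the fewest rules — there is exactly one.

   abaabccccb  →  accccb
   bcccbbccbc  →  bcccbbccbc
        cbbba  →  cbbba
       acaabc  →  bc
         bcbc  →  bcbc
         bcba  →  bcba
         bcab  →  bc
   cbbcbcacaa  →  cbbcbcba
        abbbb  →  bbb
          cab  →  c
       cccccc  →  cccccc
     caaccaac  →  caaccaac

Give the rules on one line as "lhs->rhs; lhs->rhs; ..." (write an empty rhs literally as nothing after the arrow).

  | abaabccccb => aabccccb => accccb
  | bcccbbccbc
  | cbbba
  | acaabc => babc => bc

ab->; aca->b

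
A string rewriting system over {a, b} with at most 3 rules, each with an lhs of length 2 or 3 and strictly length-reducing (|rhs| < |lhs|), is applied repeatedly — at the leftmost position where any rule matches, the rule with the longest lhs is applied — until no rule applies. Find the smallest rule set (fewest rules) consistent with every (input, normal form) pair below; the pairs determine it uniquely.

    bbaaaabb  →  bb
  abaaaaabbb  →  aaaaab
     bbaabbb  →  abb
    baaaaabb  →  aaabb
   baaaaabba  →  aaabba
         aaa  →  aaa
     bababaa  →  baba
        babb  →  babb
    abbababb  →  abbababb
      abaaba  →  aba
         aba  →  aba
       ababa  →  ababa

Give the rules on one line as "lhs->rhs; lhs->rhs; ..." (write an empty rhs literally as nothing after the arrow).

baa->; bbb->ab

  | bbaaaabb => baabb => bb
  | abaaaaabbb => aaaabbb => aaaaab
  | bbaabbb => bbbb => abb
  | baaaaabb => aaabb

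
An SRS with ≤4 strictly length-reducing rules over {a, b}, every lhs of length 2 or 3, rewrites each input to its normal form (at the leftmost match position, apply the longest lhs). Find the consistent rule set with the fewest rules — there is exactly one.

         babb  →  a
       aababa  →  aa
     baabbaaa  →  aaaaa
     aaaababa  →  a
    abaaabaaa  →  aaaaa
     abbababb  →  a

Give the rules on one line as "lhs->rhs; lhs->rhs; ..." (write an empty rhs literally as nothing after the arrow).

  | babb => bb => a
  | aababa => bbaba => aaba => bba => aa
  | baabbaaa => abbaaa => aaaaa
  | aaaababa => aabbaba => bbbaba => ababa => aba => a

aab->bb; ba->; bb->a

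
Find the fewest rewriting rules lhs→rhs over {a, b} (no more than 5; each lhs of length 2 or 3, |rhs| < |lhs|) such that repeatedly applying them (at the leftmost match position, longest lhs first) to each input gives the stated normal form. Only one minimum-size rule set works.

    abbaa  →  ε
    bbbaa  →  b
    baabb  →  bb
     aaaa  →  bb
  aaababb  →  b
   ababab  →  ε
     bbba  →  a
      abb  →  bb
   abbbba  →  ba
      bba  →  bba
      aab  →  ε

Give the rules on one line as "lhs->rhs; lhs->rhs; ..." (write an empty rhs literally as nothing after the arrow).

aa->b; aab->; ab->b; bbb->

  | abbaa => bbaa => bbb => ε
  | bbbaa => aa => b
  | baabb => bb
  | aaaa => baa => bb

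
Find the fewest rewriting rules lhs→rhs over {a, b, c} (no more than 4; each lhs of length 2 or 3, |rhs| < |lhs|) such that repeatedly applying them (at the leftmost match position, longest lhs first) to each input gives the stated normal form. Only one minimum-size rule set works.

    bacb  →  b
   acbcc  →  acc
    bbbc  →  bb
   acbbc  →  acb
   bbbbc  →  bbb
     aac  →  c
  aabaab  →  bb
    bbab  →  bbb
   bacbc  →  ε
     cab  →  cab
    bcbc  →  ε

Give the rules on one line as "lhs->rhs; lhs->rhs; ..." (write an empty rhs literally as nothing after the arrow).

aa->; ba->b; bc->

  | bacb => bcb => b
  | acbcc => acc
  | bbbc => bb
  | acbbc => acb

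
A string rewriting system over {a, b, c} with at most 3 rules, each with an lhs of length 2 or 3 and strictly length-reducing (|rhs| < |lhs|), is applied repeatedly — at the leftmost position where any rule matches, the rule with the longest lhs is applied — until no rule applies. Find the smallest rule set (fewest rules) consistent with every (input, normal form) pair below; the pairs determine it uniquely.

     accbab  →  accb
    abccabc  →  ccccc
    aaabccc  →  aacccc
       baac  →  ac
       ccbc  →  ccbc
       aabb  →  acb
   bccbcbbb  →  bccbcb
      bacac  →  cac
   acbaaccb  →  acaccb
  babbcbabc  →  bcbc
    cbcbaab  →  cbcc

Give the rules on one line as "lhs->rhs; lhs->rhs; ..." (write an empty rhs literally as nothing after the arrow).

ab->c; ba->; bb->b

  | accbab => accb
  | abccabc => cccabc => ccccc
  | aaabccc => aacccc
  | baac => ac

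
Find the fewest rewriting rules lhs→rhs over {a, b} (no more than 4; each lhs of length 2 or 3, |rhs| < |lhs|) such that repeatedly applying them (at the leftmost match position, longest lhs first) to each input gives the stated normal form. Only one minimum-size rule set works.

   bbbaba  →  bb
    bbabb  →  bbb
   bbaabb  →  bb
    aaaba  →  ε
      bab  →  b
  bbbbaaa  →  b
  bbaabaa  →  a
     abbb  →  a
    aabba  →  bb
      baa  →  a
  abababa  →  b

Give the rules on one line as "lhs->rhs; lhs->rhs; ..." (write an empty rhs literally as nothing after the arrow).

aa->b; ab->a; ba->

  | bbbaba => bbba => bb
  | bbabb => bbb
  | bbaabb => babb => bb
  | aaaba => baba => ba => ε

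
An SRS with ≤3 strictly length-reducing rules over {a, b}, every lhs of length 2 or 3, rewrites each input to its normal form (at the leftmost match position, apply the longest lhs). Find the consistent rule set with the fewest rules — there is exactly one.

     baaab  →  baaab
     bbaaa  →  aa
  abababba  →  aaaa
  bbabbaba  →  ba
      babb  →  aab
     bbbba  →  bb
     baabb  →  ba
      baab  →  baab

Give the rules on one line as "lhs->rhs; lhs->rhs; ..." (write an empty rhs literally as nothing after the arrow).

abb->; bab->aa; bba->

  | baaab
  | bbaaa => aa
  | abababba => aaaabba => aaaa
  | bbabbaba => bbaba => ba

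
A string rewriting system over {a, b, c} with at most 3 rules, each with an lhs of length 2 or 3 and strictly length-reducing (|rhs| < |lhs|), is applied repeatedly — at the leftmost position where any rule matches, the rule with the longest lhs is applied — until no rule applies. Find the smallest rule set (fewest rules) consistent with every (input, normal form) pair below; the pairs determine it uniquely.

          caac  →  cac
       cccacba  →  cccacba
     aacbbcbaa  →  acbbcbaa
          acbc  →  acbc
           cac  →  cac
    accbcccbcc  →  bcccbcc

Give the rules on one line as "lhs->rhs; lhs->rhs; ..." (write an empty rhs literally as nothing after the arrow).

aac->ac; acc->

  | caac => cac
  | cccacba
  | aacbbcbaa => acbbcbaa
  | acbc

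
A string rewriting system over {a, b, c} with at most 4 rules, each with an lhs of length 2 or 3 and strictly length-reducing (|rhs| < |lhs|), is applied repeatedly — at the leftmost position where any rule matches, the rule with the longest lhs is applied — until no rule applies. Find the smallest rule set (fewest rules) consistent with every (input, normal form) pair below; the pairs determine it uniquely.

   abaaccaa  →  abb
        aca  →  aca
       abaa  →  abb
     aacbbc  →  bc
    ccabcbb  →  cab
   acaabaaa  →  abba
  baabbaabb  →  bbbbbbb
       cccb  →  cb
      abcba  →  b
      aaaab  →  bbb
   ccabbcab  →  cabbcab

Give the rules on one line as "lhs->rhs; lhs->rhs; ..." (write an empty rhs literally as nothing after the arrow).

aa->b; bcb->; caa->; cc->c

  | abaaccaa => abbccaa => abbcaa => abb
  | aca
  | abaa => abb
  | aacbbc => bcbbc => bc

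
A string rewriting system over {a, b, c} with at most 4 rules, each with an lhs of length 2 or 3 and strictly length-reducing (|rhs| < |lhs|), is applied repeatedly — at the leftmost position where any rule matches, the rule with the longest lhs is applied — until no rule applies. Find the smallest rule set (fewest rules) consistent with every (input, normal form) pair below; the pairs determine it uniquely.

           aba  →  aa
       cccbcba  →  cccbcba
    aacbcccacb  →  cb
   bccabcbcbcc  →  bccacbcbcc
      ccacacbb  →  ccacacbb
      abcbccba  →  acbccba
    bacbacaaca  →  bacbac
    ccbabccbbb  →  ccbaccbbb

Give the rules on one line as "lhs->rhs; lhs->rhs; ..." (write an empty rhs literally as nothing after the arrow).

aaa->; aac->aa; ab->a

  | aba => aa
  | cccbcba
  | aacbcccacb => aabcccacb => aacccacb => aaccacb => aacacb => aaacb => cb
  | bccabcbcbcc => bccacbcbcc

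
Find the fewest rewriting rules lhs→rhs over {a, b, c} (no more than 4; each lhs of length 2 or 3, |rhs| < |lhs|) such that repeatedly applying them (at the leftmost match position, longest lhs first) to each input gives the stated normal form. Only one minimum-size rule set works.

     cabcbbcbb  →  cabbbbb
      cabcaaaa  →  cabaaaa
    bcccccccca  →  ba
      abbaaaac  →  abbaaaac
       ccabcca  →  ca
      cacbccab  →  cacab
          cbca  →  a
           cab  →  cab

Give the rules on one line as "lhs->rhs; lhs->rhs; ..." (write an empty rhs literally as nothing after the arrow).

bc->b; cbc->; cca->c

  | cabcbbcbb => cabbbcbb => cabbbbb
  | cabcaaaa => cabaaaa
  | bcccccccca => bccccccca => bcccccca => bccccca => bcccca => bccca => bcca => bca => ba
  | abbaaaac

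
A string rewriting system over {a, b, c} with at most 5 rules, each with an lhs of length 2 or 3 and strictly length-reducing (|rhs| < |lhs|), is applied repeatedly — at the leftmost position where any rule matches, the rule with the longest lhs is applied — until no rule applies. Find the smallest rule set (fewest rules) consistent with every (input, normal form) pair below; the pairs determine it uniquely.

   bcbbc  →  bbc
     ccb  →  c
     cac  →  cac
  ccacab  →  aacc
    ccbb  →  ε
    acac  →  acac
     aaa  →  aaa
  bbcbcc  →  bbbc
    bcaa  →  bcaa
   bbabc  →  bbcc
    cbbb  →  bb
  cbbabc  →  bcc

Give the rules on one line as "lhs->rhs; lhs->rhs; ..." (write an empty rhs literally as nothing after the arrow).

  | bcbbc => bbc
  | ccb => c
  | cac
  | ccacab => aacab => aacc

ab->c; cb->; cbc->b; cca->aa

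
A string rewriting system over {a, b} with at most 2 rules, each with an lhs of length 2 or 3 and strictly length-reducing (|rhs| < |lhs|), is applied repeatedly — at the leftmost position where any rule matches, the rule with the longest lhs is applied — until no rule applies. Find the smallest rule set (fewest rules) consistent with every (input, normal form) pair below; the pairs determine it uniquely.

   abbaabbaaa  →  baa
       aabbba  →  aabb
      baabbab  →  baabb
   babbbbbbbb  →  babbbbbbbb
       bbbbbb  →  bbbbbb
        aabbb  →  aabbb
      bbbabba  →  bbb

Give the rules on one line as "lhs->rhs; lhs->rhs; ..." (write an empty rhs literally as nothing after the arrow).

  | abbaabbaaa => ababbaaa => bbaaa => baa
  | aabbba => aabb
  | baabbab => baabb
  | babbbbbbbb

aba->; bba->b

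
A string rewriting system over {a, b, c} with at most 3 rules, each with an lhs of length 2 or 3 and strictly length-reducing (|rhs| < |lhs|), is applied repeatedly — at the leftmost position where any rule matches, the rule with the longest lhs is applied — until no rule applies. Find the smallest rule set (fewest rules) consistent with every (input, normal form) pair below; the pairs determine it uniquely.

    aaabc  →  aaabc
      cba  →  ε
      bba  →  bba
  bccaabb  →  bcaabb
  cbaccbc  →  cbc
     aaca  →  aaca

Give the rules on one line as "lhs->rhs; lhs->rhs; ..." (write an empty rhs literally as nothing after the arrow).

  | aaabc
  | cba => ε
  | bba
  | bccaabb => bcaabb

cba->; cc->c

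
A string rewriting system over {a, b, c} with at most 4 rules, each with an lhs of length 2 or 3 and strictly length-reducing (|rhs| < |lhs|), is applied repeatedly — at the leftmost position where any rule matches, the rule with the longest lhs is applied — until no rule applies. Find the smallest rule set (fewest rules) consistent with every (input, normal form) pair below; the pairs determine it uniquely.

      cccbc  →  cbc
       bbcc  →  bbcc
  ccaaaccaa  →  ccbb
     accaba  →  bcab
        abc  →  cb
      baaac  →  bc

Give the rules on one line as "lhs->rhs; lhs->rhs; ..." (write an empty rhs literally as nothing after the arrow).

  | cccbc => cbc
  | bbcc
  | ccaaaccaa => ccaabcaa => ccacbaa => ccbbaa => ccbba => ccbb
  | accaba => bcaba => bcab

abc->cb; ac->b; ba->b; ccc->c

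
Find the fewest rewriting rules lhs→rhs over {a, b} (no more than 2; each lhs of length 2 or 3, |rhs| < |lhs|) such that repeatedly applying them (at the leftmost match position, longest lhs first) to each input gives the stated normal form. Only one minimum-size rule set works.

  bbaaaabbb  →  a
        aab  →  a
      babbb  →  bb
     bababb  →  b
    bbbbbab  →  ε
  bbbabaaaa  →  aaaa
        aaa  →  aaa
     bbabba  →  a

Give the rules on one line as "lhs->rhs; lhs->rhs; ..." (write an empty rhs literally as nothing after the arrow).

  | bbaaaabbb => baaaabbb => aaaabbb => aaabb => aab => a
  | aab => a
  | babbb => abbb => bb
  | bababb => ababb => abb => b

ab->; ba->a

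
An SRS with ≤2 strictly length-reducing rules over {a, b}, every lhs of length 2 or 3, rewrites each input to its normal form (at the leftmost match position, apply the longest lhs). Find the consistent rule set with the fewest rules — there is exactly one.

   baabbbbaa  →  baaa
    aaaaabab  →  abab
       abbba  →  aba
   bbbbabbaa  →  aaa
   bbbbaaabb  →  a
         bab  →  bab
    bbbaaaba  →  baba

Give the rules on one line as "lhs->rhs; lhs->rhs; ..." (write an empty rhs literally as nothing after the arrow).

  | baabbbbaa => babbbbaa => babbaa => baaa
  | aaaaabab => aaaabab => aaabab => aabab => abab
  | abbba => aba
  | bbbbabbaa => bbabbaa => abbaa => aaa

aab->ab; bb->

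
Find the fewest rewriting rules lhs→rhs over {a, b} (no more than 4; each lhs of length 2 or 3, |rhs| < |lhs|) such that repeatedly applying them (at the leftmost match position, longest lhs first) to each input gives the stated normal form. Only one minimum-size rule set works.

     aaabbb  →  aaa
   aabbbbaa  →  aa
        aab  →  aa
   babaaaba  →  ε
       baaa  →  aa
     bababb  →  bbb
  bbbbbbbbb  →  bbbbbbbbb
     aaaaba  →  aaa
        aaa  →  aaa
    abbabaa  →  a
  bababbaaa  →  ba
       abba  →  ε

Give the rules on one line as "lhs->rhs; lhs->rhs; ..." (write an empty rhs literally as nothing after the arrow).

ab->a; aba->; baa->a

  | aaabbb => aaabb => aaab => aaa
  | aabbbbaa => aabbbaa => aabbaa => aabaa => aa
  | aab => aa
  | babaaaba => baaba => aba => ε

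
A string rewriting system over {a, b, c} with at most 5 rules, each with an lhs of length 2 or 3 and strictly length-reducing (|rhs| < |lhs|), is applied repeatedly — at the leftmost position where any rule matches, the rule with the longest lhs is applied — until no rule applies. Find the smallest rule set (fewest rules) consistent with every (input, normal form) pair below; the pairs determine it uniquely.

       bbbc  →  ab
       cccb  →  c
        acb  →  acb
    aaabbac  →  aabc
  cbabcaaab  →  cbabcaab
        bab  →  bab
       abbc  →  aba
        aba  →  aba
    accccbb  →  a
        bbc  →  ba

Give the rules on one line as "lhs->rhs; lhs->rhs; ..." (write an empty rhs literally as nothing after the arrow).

  | bbbc => bba => ab
  | cccb => c
  | acb
  | aaabbac => aabbac => aaabc => aabc

aaa->aa; bba->ab; bbc->ba; ccb->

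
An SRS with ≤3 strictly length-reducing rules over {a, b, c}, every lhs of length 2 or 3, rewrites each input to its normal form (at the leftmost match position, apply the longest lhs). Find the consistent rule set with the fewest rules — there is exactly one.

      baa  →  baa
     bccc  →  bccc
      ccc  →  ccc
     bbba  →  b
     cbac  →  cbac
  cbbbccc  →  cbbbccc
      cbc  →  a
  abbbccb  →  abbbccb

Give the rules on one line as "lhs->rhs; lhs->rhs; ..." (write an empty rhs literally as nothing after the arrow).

  | baa
  | bccc
  | ccc
  | bbba => b

bba->; cbc->a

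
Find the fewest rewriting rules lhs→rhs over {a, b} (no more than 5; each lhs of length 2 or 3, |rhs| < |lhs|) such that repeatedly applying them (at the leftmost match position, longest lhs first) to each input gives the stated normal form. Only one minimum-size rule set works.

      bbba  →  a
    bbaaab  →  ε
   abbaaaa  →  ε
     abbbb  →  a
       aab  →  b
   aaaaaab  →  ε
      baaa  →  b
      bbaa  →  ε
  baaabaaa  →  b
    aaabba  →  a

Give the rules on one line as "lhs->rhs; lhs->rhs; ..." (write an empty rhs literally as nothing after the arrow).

  | bbba => ba => a
  | bbaaab => aaab => bb => ε
  | abbaaaa => aaaaa => baa => aa => ε
  | abbbb => abb => a

aa->; aaa->b; ba->a; bb->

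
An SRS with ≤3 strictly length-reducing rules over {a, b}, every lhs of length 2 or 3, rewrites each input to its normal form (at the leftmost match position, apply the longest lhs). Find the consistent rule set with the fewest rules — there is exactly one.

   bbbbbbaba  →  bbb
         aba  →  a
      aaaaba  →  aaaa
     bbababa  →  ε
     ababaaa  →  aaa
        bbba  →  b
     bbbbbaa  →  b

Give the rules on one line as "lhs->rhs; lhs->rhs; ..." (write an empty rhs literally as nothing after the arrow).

  | bbbbbbaba => bbbbba => bbb
  | aba => a
  | aaaaba => aaaa
  | bbababa => baba => ba => ε

ba->; bba->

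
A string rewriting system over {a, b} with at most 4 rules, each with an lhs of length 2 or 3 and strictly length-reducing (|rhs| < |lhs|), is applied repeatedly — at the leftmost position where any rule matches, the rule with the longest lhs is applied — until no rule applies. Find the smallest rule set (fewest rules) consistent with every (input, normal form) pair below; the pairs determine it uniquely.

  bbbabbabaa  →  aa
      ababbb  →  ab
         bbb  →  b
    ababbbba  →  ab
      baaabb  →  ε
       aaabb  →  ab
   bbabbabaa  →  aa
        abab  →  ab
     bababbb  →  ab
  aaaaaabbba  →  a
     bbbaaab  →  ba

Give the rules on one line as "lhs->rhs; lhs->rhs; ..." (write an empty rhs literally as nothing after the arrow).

  | bbbabbabaa => bbabbabaa => babbabaa => babaa => aa
  | ababbb => abbbb => abbb => abb => ab
  | bbb => bb => b
  | ababbbba => abbbbba => abbbba => abbba => abba => aba => ab

aab->; aba->ab; bab->; bb->b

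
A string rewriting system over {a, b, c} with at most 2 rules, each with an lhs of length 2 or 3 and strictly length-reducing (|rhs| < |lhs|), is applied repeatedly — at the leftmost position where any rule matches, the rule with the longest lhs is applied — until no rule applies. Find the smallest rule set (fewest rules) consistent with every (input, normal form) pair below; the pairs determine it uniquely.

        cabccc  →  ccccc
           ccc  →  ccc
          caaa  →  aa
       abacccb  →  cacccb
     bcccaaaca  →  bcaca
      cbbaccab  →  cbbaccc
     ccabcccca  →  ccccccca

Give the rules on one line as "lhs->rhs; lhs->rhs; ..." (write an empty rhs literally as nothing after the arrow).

ab->c; caa->a

  | cabccc => ccccc
  | ccc
  | caaa => aa
  | abacccb => cacccb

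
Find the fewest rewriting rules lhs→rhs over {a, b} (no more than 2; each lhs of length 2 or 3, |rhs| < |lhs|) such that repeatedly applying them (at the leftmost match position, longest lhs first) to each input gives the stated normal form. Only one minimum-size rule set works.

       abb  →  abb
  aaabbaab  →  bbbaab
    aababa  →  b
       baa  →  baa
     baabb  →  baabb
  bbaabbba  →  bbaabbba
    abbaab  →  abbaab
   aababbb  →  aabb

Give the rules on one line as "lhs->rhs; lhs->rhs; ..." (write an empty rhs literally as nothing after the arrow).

  | abb
  | aaabbaab => bbbaab
  | aababa => aaa => b
  | baa

aaa->b; bab->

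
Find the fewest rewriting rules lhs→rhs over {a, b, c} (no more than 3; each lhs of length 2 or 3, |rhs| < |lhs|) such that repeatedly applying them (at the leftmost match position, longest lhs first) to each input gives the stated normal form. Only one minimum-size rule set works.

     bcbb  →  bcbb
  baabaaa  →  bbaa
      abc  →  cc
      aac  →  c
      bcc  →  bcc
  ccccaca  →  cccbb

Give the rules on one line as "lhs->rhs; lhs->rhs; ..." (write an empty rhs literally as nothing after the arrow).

  | bcbb
  | baabaaa => bacaaa => bcaaa => bbaa
  | abc => cc
  | aac => ac => c

ab->c; ac->c; ca->b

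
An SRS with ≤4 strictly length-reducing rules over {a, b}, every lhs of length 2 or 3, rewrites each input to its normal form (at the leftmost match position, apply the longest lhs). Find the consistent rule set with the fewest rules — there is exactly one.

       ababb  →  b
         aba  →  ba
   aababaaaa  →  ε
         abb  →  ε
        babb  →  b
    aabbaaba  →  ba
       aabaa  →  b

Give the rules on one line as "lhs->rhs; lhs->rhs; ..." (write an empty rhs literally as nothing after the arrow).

aa->; ab->b; bb->

  | ababb => babb => bbb => b
  | aba => ba
  | aababaaaa => babaaaa => bbaaaa => aaaa => aa => ε
  | abb => bb => ε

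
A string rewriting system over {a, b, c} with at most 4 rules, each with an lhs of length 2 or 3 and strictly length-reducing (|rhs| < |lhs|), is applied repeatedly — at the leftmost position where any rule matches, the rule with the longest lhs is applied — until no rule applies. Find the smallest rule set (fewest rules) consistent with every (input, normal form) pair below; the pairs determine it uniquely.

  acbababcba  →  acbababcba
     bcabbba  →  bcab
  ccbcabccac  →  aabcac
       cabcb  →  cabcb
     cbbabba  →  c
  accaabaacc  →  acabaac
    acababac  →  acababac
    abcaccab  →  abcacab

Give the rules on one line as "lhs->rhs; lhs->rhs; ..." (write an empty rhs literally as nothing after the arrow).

  | acbababcba
  | bcabbba => bcab
  | ccbcabccac => cbcabccac => aabccac => aabcac
  | cabcb

bba->; caa->ca; cbc->a; cc->c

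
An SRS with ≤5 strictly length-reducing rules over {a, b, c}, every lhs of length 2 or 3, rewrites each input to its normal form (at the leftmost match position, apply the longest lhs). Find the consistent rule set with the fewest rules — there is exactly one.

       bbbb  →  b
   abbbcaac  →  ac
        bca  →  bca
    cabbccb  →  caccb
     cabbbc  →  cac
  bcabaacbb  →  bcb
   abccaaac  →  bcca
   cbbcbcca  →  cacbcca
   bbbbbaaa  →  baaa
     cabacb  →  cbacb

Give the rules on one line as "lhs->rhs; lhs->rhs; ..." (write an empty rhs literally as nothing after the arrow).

  | bbbb => bbb => bb => b
  | abbbcaac => bbbcaac => bbcaac => acaac => ac
  | bca
  | cabbccb => cbbccb => caccb

aac->; ab->b; bb->b; bbc->ac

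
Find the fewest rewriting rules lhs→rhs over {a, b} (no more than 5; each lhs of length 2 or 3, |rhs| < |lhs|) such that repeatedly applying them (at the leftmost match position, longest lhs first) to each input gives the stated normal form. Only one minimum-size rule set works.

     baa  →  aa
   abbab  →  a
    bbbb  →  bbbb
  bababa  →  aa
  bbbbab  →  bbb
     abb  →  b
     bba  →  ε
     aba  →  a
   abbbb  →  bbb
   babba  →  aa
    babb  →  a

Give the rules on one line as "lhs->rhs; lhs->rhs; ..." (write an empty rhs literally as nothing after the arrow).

  | baa => aa
  | abbab => bab => ba => a
  | bbbb
  | bababa => baaba => aaba => aa

ab->; ba->a; bab->ba; bba->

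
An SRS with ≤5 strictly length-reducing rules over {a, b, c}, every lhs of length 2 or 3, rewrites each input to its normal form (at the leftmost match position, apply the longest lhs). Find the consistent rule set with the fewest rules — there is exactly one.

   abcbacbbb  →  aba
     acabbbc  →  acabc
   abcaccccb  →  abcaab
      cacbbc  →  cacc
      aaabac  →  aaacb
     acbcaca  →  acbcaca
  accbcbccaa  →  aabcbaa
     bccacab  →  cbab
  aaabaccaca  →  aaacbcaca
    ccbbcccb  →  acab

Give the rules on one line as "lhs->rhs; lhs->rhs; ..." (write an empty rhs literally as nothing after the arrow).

bac->cb; bb->; cca->a; ccb->ab

  | abcbacbbb => abccbbbb => ababbbb => ababb => aba
  | acabbbc => acabc
  | abcaccccb => abcaccab => abcaab
  | cacbbc => cacc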